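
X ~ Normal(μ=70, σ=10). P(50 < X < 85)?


z₁=(50-70)/10=-2.0, z₂=(85-70)/10=1.5
P = Φ(1.5) - Φ(-2.0) = 0.933193 - 0.022750 = 0.910443 ≈ 0.9104

P(50 < X < 85) ≈ 0.9104


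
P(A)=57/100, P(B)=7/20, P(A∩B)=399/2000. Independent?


P(A)×P(B) = 399/2000
P(A∩B) = 399/2000
Equal ✓ → Independent

Yes, independent


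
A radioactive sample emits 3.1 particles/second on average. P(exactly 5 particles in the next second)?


Poisson(λ=3.1): P(X=5) = e^(-λ)×λ^k/k!
= e^(-3.1) × 3.1^5 / 5!
≈ 0.04504920239 × 286.29151 / 120 ≈ 0.107477

P(X=5) ≈ 0.107477 ≈ 10.75%


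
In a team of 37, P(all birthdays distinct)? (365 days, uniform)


P(all different) = Π(365-i)/365 for i=0..36
= (365/365)×(364/365)×...×(329/365)
= 0.151266

P ≈ 0.1513 ≈ 15.13%


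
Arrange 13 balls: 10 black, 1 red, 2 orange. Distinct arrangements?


13!/(10!×1!×2!) = 858

858


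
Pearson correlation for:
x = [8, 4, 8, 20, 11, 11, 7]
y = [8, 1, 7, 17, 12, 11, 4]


n=7, Σx=69, Σy=60, Σxy=745, Σx²=835, Σy²=684
r = (7×745 - 69×60)/√((7×835 - 69²)(7×684 - 60²))
= 1075/√(1084×1188) = 1075/√1287792 ≈ 1075/1134.8092 ≈ 0.9473

r ≈ 0.9473


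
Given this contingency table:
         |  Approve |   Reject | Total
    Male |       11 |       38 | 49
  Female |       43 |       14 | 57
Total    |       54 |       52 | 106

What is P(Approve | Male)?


P(Approve | Male) = 11/(11+38) = 11/49

P(Approve|Male) = 11/49 ≈ 22.45%


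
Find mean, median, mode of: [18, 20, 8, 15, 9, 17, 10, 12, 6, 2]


Sorted: [2, 6, 8, 9, 10, 12, 15, 17, 18, 20]
Mean = 117/10
Median = 11
Freq: {18: 1, 20: 1, 8: 1, 15: 1, 9: 1, 17: 1, 10: 1, 12: 1, 6: 1, 2: 1}
Mode: No mode

Mean=117/10, Median=11, Mode=No mode


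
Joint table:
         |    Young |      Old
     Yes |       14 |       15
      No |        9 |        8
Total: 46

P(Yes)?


P(Yes) = (14+15)/46 = 29/46

P(Yes) = 29/46 ≈ 63.04%


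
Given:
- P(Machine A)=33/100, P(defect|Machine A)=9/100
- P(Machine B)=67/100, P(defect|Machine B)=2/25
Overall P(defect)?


P(B) = Σ P(B|Aᵢ)×P(Aᵢ)
  9/100×33/100 = 297/10000
  2/25×67/100 = 67/1250
Sum = 833/10000

P(defect) = 833/10000 ≈ 8.33%


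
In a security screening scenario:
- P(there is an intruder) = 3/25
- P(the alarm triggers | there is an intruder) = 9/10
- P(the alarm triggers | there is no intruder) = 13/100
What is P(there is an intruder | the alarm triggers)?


Using Bayes' theorem:
P(A|B) = P(B|A)·P(A) / P(B)

P(the alarm triggers) = 9/10 × 3/25 + 13/100 × 22/25
= 27/250 + 143/1250 = 139/625

P(there is an intruder|the alarm triggers) = (27/250) / (139/625) = 135/278

P(there is an intruder|the alarm triggers) = 135/278 ≈ 48.56%


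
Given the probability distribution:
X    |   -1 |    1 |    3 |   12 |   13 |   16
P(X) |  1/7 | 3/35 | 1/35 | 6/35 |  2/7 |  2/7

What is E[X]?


E[X] = Σ x·P(X=x)
= (-1)×(1/7) + (1)×(3/35) + (3)×(1/35) + (12)×(6/35) + (13)×(2/7) + (16)×(2/7)
= 363/35

E[X] = 363/35


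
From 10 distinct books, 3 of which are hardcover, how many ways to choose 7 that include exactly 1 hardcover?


Choose 1 of the 3 hardcovers and 6 of the other 7 books:
C(3,1)×C(7,6) = 3×7 = 21

21


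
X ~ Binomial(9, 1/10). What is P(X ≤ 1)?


P(X ≤ 1) = Σ P(X=i) for i=0..1
P(X=0) = 387420489/1000000000
P(X=1) = 387420489/1000000000
Sum = 387420489/500000000

P(X ≤ 1) = 387420489/500000000 ≈ 77.48%


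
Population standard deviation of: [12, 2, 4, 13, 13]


Mean = 44/5
  (12-44/5)²=256/25
  (2-44/5)²=1156/25
  (4-44/5)²=576/25
  (13-44/5)²=441/25
  (13-44/5)²=441/25
Σ(x-μ)² = 574/5
σ² = (574/5)/5 = 574/25

σ = √(574/25) ≈ 4.7917


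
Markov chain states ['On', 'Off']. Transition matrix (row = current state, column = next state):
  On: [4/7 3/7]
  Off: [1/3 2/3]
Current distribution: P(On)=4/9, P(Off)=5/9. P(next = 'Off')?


P(next=Off) = Σᵢ P(now=i)×P(i→Off)
= 4/9×3/7 + 5/9×2/3
= 4/21 + 10/27 = 106/189

P = 106/189 ≈ 0.5608


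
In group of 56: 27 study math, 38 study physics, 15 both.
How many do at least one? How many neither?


|A∪B| = 27+38-15 = 50
Neither = 56-50 = 6

At least one: 50; Neither: 6


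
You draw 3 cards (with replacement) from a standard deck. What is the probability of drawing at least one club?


P(not a club) = 39/52 = 3/4
P(none in 3 draws) = (3/4)^3 = 27/64
P(≥1 club) = 1 - 27/64 = 37/64

P = 37/64 ≈ 57.81%


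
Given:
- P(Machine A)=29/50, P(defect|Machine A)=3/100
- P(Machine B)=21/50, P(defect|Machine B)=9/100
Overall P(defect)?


P(B) = Σ P(B|Aᵢ)×P(Aᵢ)
  3/100×29/50 = 87/5000
  9/100×21/50 = 189/5000
Sum = 69/1250

P(defect) = 69/1250 ≈ 5.52%


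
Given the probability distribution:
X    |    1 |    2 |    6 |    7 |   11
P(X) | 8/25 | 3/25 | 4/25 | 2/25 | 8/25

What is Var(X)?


E[X] = 28/5
E[X²] = 246/5
Var(X) = E[X²] - (E[X])² = 246/5 - 784/25 = 446/25

Var(X) = 446/25 ≈ 17.8400


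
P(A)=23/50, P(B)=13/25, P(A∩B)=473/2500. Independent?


P(A)×P(B) = 299/1250
P(A∩B) = 473/2500
Not equal → NOT independent

No, not independent


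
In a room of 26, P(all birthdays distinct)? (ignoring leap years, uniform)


P(all different) = Π(365-i)/365 for i=0..25
= (365/365)×(364/365)×...×(340/365)
= 0.401759

P ≈ 0.4018 ≈ 40.18%


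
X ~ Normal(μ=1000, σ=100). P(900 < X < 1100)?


z₁=(900-1000)/100=-1.0, z₂=(1100-1000)/100=1.0
P = Φ(1.0) - Φ(-1.0) = 0.841345 - 0.158655 = 0.682690 ≈ 0.6827

P(900 < X < 1100) ≈ 0.6827


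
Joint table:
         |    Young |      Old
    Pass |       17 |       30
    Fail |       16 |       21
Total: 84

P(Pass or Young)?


P(Pass∨Young) = P(Pass) + P(Young) - P(Pass∧Young)
= (47 + 33 - 17)/84 = 63/84 = 3/4

P = 3/4 ≈ 75.00%


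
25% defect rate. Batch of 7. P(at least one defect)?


P(all good) = (3/4)^7 = 2187/16384
P(≥1 defect) = 14197/16384

P = 14197/16384 ≈ 86.65%


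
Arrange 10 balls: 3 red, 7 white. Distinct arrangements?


10!/(3!×7!) = 120

120


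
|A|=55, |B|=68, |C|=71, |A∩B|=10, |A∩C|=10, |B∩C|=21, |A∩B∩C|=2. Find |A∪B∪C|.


|A∪B∪C| = 55+68+71-10-10-21+2 = 155

|A∪B∪C| = 155


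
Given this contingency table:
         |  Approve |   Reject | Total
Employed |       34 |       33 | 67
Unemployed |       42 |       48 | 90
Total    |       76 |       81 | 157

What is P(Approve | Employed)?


P(Approve | Employed) = 34/(34+33) = 34/67

P(Approve|Employed) = 34/67 ≈ 50.75%


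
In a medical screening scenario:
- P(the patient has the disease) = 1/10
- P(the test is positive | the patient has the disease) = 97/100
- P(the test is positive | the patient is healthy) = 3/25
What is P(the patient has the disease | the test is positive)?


Using Bayes' theorem:
P(A|B) = P(B|A)·P(A) / P(B)

P(the test is positive) = 97/100 × 1/10 + 3/25 × 9/10
= 97/1000 + 27/250 = 41/200

P(the patient has the disease|the test is positive) = (97/1000) / (41/200) = 97/205

P(the patient has the disease|the test is positive) = 97/205 ≈ 47.32%


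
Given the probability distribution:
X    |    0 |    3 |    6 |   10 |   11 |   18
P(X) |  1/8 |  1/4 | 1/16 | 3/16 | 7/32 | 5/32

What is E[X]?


E[X] = Σ x·P(X=x)
= (0)×(1/8) + (3)×(1/4) + (6)×(1/16) + (10)×(3/16) + (11)×(7/32) + (18)×(5/32)
= 263/32

E[X] = 263/32


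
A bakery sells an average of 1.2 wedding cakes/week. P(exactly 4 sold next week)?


Poisson(λ=1.2): P(X=4) = e^(-λ)×λ^k/k!
= e^(-1.2) × 1.2^4 / 4!
≈ 0.3011942119 × 2.0736 / 24 ≈ 0.026023

P(X=4) ≈ 0.026023 ≈ 2.60%


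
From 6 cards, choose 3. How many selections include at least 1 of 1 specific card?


Complement: C(6,3) - C(5,3) = 20 - 10 = 10

10


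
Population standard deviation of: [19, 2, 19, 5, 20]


Mean = 65/5 = 13
  (19-13)²=36
  (2-13)²=121
  (19-13)²=36
  (5-13)²=64
  (20-13)²=49
Σ(x-μ)² = 306
σ² = 306/5

σ = √(306/5) ≈ 7.8230


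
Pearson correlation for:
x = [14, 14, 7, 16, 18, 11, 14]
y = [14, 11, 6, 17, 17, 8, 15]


n=7, Σx=94, Σy=88, Σxy=1268, Σx²=1338, Σy²=1220
r = (7×1268 - 94×88)/√((7×1338 - 94²)(7×1220 - 88²))
= 604/√(530×796) = 604/√421880 ≈ 604/649.5229 ≈ 0.9299

r ≈ 0.9299


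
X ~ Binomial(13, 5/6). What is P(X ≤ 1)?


P(X ≤ 1) = Σ P(X=i) for i=0..1
P(X=0) = 1/13060694016
P(X=1) = 65/13060694016
Sum = 11/2176782336

P(X ≤ 1) = 11/2176782336 ≈ 0.00%


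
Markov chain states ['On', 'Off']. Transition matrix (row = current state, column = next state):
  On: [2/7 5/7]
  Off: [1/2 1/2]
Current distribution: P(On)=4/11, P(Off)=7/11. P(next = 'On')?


P(next=On) = Σᵢ P(now=i)×P(i→On)
= 4/11×2/7 + 7/11×1/2
= 8/77 + 7/22 = 65/154

P = 65/154 ≈ 0.4221


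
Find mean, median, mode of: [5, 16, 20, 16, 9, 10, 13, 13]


Sorted: [5, 9, 10, 13, 13, 16, 16, 20]
Mean = 102/8 = 51/4
Median = 13
Freq: {5: 1, 16: 2, 20: 1, 9: 1, 10: 1, 13: 2}
Mode: [13, 16]

Mean=51/4, Median=13, Mode=[13, 16]


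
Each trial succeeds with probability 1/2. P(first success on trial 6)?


Geometric: P(X=6) = (1-p)^(k-1)×p = (1/2)^5×1/2 = 1/64

P(X=6) = 1/64 ≈ 1.56%


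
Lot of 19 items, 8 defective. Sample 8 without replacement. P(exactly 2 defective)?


Hypergeometric: C(8,2)×C(11,6)/C(19,8)
= 28×462/75582 = 2156/12597

P(X=2) = 2156/12597 ≈ 17.12%


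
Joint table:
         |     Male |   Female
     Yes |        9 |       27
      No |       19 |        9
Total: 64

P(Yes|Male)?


P(Yes|Male) = 9/(9+19) = 9/28

P = 9/28 ≈ 32.14%


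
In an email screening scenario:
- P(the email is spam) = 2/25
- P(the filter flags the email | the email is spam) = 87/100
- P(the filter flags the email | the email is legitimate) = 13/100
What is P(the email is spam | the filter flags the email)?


Using Bayes' theorem:
P(A|B) = P(B|A)·P(A) / P(B)

P(the filter flags the email) = 87/100 × 2/25 + 13/100 × 23/25
= 87/1250 + 299/2500 = 473/2500

P(the email is spam|the filter flags the email) = (87/1250) / (473/2500) = 174/473

P(the email is spam|the filter flags the email) = 174/473 ≈ 36.79%


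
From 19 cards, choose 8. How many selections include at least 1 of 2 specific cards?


Complement: C(19,8) - C(17,8) = 75582 - 24310 = 51272

51272


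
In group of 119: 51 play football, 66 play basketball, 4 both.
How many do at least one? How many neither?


|A∪B| = 51+66-4 = 113
Neither = 119-113 = 6

At least one: 113; Neither: 6


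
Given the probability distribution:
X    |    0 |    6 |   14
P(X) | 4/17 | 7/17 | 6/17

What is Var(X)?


E[X] = 126/17
E[X²] = 84
Var(X) = E[X²] - (E[X])² = 84 - 15876/289 = 8400/289

Var(X) = 8400/289 ≈ 29.0657


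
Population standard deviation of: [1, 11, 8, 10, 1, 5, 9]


Mean = 45/7
  (1-45/7)²=1444/49
  (11-45/7)²=1024/49
  (8-45/7)²=121/49
  (10-45/7)²=625/49
  (1-45/7)²=1444/49
  (5-45/7)²=100/49
  (9-45/7)²=324/49
Σ(x-μ)² = 726/7
σ² = (726/7)/7 = 726/49

σ = √(726/49) ≈ 3.8492


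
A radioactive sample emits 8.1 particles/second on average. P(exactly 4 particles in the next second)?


Poisson(λ=8.1): P(X=4) = e^(-λ)×λ^k/k!
= e^(-8.1) × 8.1^4 / 4!
≈ 0.0003035391381 × 4304.6721 / 24 ≈ 0.054443

P(X=4) ≈ 0.054443 ≈ 5.44%


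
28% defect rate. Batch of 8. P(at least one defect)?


P(all good) = (18/25)^8 = 11019960576/152587890625
P(≥1 defect) = 141567930049/152587890625

P = 141567930049/152587890625 ≈ 92.78%


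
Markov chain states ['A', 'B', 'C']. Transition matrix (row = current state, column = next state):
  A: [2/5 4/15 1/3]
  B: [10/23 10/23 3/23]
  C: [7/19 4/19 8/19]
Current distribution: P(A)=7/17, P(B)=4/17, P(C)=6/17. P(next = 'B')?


P(next=B) = Σᵢ P(now=i)×P(i→B)
= 7/17×4/15 + 4/17×10/23 + 6/17×4/19
= 28/255 + 40/391 + 24/323 = 31916/111435

P = 31916/111435 ≈ 0.2864


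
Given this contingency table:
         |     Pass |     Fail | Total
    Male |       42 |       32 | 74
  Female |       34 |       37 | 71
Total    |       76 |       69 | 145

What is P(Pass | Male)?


P(Pass | Male) = 42/(42+32) = 42/74 = 21/37

P(Pass|Male) = 21/37 ≈ 56.76%


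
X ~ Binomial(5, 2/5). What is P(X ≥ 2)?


P(X ≥ 2) = Σ P(X=i) for i=2..5
P(X=2) = 216/625
P(X=3) = 144/625
P(X=4) = 48/625
P(X=5) = 32/3125
Sum = 2072/3125

P(X ≥ 2) = 2072/3125 ≈ 66.30%


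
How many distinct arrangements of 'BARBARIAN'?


Letters: 9, freq: {'B': 2, 'A': 3, 'R': 2, 'I': 1, 'N': 1}
9!/(2!×3!×2!×1!×1!) = 362880/24 = 15120

15120


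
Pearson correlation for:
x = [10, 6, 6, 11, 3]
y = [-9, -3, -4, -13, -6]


n=5, Σx=36, Σy=-35, Σxy=-293, Σx²=302, Σy²=311
r = (5×(-293) - 36×(-35))/√((5×302 - 36²)(5×311 - (-35)²))
= -205/√(214×330) = -205/√70620 ≈ -205/265.7442 ≈ -0.7714

r ≈ -0.7714


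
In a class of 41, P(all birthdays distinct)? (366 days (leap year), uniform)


P(all different) = Π(366-i)/366 for i=0..40
= (366/366)×(365/366)×...×(326/366)
= 0.097493

P ≈ 0.0975 ≈ 9.75%


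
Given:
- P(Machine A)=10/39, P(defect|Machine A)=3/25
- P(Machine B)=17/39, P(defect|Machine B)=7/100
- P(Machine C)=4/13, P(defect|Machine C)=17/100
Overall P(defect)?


P(B) = Σ P(B|Aᵢ)×P(Aᵢ)
  3/25×10/39 = 2/65
  7/100×17/39 = 119/3900
  17/100×4/13 = 17/325
Sum = 443/3900

P(defect) = 443/3900 ≈ 11.36%


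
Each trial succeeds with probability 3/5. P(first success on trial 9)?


Geometric: P(X=9) = (1-p)^(k-1)×p = (2/5)^8×3/5 = 768/1953125

P(X=9) = 768/1953125 ≈ 0.04%


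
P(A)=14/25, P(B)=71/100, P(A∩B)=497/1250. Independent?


P(A)×P(B) = 497/1250
P(A∩B) = 497/1250
Equal ✓ → Independent

Yes, independent


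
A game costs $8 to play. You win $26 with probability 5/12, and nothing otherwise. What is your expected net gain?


E[gain] = (26-8)×5/12 + (-8)×7/12
= 15/2 - 14/3 = 17/6

Expected net gain = $17/6 ≈ $2.83


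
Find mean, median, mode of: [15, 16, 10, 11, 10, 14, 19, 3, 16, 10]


Sorted: [3, 10, 10, 10, 11, 14, 15, 16, 16, 19]
Mean = 124/10 = 62/5
Median = 25/2
Freq: {15: 1, 16: 2, 10: 3, 11: 1, 14: 1, 19: 1, 3: 1}
Mode: [10]

Mean=62/5, Median=25/2, Mode=10


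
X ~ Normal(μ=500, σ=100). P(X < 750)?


z = (750-500)/100 = 2.5
P(Z < 2.5) = 0.9938

P(X < 750) ≈ 0.9938


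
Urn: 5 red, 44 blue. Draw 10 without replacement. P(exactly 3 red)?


Hypergeometric: C(5,3)×C(44,7)/C(49,10)
= 10×38320568/8217822536 = 2470/52969

P(X=3) = 2470/52969 ≈ 4.66%


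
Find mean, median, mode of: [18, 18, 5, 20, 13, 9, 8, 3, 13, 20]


Sorted: [3, 5, 8, 9, 13, 13, 18, 18, 20, 20]
Mean = 127/10
Median = 13
Freq: {18: 2, 5: 1, 20: 2, 13: 2, 9: 1, 8: 1, 3: 1}
Mode: [13, 18, 20]

Mean=127/10, Median=13, Mode=[13, 18, 20]


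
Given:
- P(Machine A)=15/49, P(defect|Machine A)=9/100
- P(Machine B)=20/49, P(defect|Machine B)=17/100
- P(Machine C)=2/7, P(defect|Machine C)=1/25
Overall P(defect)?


P(B) = Σ P(B|Aᵢ)×P(Aᵢ)
  9/100×15/49 = 27/980
  17/100×20/49 = 17/245
  1/25×2/7 = 2/175
Sum = 531/4900

P(defect) = 531/4900 ≈ 10.84%


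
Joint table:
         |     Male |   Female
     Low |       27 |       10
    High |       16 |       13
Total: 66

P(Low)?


P(Low) = (27+10)/66 = 37/66

P(Low) = 37/66 ≈ 56.06%


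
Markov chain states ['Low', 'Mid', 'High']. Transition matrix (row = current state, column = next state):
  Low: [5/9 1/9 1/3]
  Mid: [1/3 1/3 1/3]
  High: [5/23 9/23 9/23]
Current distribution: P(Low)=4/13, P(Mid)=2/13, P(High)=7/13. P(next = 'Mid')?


P(next=Mid) = Σᵢ P(now=i)×P(i→Mid)
= 4/13×1/9 + 2/13×1/3 + 7/13×9/23
= 4/117 + 2/39 + 63/299 = 797/2691

P = 797/2691 ≈ 0.2962


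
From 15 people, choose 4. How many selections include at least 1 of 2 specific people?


Complement: C(15,4) - C(13,4) = 1365 - 715 = 650

650


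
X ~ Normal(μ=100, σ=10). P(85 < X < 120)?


z₁=(85-100)/10=-1.5, z₂=(120-100)/10=2.0
P = Φ(2.0) - Φ(-1.5) = 0.977250 - 0.066807 = 0.910443 ≈ 0.9104

P(85 < X < 120) ≈ 0.9104


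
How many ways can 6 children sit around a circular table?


Circular arrangements of 6 distinct objects: fix one position to break rotational symmetry.
(n-1)! = 5! = 120

120


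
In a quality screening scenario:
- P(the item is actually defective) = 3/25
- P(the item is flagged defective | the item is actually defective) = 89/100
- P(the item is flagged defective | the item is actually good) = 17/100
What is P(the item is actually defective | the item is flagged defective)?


Using Bayes' theorem:
P(A|B) = P(B|A)·P(A) / P(B)

P(the item is flagged defective) = 89/100 × 3/25 + 17/100 × 22/25
= 267/2500 + 187/1250 = 641/2500

P(the item is actually defective|the item is flagged defective) = (267/2500) / (641/2500) = 267/641

P(the item is actually defective|the item is flagged defective) = 267/641 ≈ 41.65%


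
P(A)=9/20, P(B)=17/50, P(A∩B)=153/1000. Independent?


P(A)×P(B) = 153/1000
P(A∩B) = 153/1000
Equal ✓ → Independent

Yes, independent


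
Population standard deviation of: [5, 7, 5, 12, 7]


Mean = 36/5
  (5-36/5)²=121/25
  (7-36/5)²=1/25
  (5-36/5)²=121/25
  (12-36/5)²=576/25
  (7-36/5)²=1/25
Σ(x-μ)² = 164/5
σ² = (164/5)/5 = 164/25

σ = √(164/25) ≈ 2.5612


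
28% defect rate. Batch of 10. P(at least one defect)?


P(all good) = (18/25)^10 = 3570467226624/95367431640625
P(≥1 defect) = 91796964414001/95367431640625

P = 91796964414001/95367431640625 ≈ 96.26%


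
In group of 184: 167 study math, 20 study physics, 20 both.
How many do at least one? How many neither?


|A∪B| = 167+20-20 = 167
Neither = 184-167 = 17

At least one: 167; Neither: 17


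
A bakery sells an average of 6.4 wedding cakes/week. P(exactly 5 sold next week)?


Poisson(λ=6.4): P(X=5) = e^(-λ)×λ^k/k!
= e^(-6.4) × 6.4^5 / 5!
≈ 0.001661557273 × 10737.41824 / 120 ≈ 0.148674

P(X=5) ≈ 0.148674 ≈ 14.87%


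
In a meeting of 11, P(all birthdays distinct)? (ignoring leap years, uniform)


P(all different) = Π(365-i)/365 for i=0..10
= (365/365)×(364/365)×...×(355/365)
= 0.858859

P ≈ 0.8589 ≈ 85.89%


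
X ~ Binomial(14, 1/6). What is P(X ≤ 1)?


P(X ≤ 1) = Σ P(X=i) for i=0..1
P(X=0) = 6103515625/78364164096
P(X=1) = 8544921875/39182082048
Sum = 23193359375/78364164096

P(X ≤ 1) = 23193359375/78364164096 ≈ 29.60%


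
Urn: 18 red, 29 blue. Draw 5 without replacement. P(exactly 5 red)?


Hypergeometric: C(18,5)×C(29,0)/C(47,5)
= 8568×1/1533939 = 2856/511313

P(X=5) = 2856/511313 ≈ 0.56%


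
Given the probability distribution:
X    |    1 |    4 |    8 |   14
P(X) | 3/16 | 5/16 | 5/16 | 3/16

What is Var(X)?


E[X] = 105/16
E[X²] = 991/16
Var(X) = E[X²] - (E[X])² = 991/16 - 11025/256 = 4831/256

Var(X) = 4831/256 ≈ 18.8711


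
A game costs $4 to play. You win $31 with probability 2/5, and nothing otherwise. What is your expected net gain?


E[gain] = (31-4)×2/5 + (-4)×3/5
= 54/5 - 12/5 = 42/5

Expected net gain = $42/5 ≈ $8.40


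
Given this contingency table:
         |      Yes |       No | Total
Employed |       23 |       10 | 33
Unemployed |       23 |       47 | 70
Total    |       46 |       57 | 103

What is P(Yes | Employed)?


P(Yes | Employed) = 23/(23+10) = 23/33

P(Yes|Employed) = 23/33 ≈ 69.70%


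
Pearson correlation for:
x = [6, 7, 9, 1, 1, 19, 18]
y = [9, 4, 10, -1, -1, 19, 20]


n=7, Σx=61, Σy=60, Σxy=891, Σx²=853, Σy²=960
r = (7×891 - 61×60)/√((7×853 - 61²)(7×960 - 60²))
= 2577/√(2250×3120) = 2577/√7020000 ≈ 2577/2649.5283 ≈ 0.9726

r ≈ 0.9726


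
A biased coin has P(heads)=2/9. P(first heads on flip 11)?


Geometric: P(X=11) = (1-p)^(k-1)×p = (7/9)^10×2/9 = 564950498/31381059609

P(X=11) = 564950498/31381059609 ≈ 1.80%


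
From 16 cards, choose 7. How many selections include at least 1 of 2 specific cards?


Complement: C(16,7) - C(14,7) = 11440 - 3432 = 8008

8008


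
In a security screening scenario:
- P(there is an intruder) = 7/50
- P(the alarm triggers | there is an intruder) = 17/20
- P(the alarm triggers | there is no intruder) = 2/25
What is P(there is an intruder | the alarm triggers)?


Using Bayes' theorem:
P(A|B) = P(B|A)·P(A) / P(B)

P(the alarm triggers) = 17/20 × 7/50 + 2/25 × 43/50
= 119/1000 + 43/625 = 939/5000

P(there is an intruder|the alarm triggers) = (119/1000) / (939/5000) = 595/939

P(there is an intruder|the alarm triggers) = 595/939 ≈ 63.37%


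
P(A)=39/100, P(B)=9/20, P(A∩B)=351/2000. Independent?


P(A)×P(B) = 351/2000
P(A∩B) = 351/2000
Equal ✓ → Independent

Yes, independent


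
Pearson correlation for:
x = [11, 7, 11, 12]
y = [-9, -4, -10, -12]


n=4, Σx=41, Σy=-35, Σxy=-381, Σx²=435, Σy²=341
r = (4×(-381) - 41×(-35))/√((4×435 - 41²)(4×341 - (-35)²))
= -89/√(59×139) = -89/√8201 ≈ -89/90.5594 ≈ -0.9828

r ≈ -0.9828


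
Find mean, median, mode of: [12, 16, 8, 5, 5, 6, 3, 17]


Sorted: [3, 5, 5, 6, 8, 12, 16, 17]
Mean = 72/8 = 9
Median = 7
Freq: {12: 1, 16: 1, 8: 1, 5: 2, 6: 1, 3: 1, 17: 1}
Mode: [5]

Mean=9, Median=7, Mode=5


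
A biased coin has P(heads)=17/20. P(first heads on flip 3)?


Geometric: P(X=3) = (1-p)^(k-1)×p = (3/20)^2×17/20 = 153/8000

P(X=3) = 153/8000 ≈ 1.91%


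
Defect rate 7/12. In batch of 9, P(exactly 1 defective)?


Binomial: P(X=1) = C(9,1)×p^1×(1-p)^8
= 9 × 7/12 × 390625/429981696 = 2734375/573308928

P(X=1) = 2734375/573308928 ≈ 0.48%


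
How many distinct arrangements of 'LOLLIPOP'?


Letters: 8, freq: {'L': 3, 'O': 2, 'I': 1, 'P': 2}
8!/(3!×2!×1!×2!) = 40320/24 = 1680

1680


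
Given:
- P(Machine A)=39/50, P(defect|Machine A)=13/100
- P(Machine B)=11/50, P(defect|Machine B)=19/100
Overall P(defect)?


P(B) = Σ P(B|Aᵢ)×P(Aᵢ)
  13/100×39/50 = 507/5000
  19/100×11/50 = 209/5000
Sum = 179/1250

P(defect) = 179/1250 ≈ 14.32%


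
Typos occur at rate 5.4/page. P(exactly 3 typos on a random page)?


Poisson(λ=5.4): P(X=3) = e^(-λ)×λ^k/k!
= e^(-5.4) × 5.4^3 / 3!
≈ 0.004516580943 × 157.464 / 6 ≈ 0.118533

P(X=3) ≈ 0.118533 ≈ 11.85%


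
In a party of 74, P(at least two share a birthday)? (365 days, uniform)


P(all different) = Π(365-i)/365 for i=0..73
= 0.000351
P(match) = 1 - 0.000351 = 0.999649

P ≈ 0.9996 ≈ 99.96%


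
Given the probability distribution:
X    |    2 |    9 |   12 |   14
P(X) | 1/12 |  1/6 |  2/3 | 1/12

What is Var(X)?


E[X] = 65/6
E[X²] = 757/6
Var(X) = E[X²] - (E[X])² = 757/6 - 4225/36 = 317/36

Var(X) = 317/36 ≈ 8.8056


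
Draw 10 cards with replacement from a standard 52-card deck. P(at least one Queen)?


P(not a Queen) = 48/52 = 12/13
P(none in 10 draws) = (12/13)^10 = 61917364224/137858491849
P(≥1 Queen) = 1 - 61917364224/137858491849 = 75941127625/137858491849

P = 75941127625/137858491849 ≈ 55.09%


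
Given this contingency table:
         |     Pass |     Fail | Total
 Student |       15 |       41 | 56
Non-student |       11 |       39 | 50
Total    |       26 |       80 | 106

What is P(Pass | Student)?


P(Pass | Student) = 15/(15+41) = 15/56

P(Pass|Student) = 15/56 ≈ 26.79%


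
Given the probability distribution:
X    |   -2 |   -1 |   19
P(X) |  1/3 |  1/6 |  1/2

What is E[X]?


E[X] = Σ x·P(X=x)
= (-2)×(1/3) + (-1)×(1/6) + (19)×(1/2)
= 26/3

E[X] = 26/3


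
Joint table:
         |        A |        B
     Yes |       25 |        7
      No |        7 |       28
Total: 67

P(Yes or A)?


P(Yes∨A) = P(Yes) + P(A) - P(Yes∧A)
= (32 + 32 - 25)/67 = 39/67

P = 39/67 ≈ 58.21%


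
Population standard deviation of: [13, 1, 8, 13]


Mean = 35/4
  (13-35/4)²=289/16
  (1-35/4)²=961/16
  (8-35/4)²=9/16
  (13-35/4)²=289/16
Σ(x-μ)² = 387/4
σ² = (387/4)/4 = 387/16

σ = √(387/16) ≈ 4.9181


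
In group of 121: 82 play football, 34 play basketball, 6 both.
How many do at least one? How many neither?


|A∪B| = 82+34-6 = 110
Neither = 121-110 = 11

At least one: 110; Neither: 11


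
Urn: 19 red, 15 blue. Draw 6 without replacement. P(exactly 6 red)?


Hypergeometric: C(19,6)×C(15,0)/C(34,6)
= 27132×1/1344904 = 399/19778

P(X=6) = 399/19778 ≈ 2.02%


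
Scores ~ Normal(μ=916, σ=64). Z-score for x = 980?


z = (x - μ)/σ = (980 - 916)/64 = 1.0

z = 1.0


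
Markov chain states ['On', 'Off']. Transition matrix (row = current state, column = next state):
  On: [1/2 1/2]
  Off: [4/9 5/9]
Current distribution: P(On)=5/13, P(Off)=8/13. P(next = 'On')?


P(next=On) = Σᵢ P(now=i)×P(i→On)
= 5/13×1/2 + 8/13×4/9
= 5/26 + 32/117 = 109/234

P = 109/234 ≈ 0.4658


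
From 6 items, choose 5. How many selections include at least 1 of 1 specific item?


Complement: C(6,5) - C(5,5) = 6 - 1 = 5

5


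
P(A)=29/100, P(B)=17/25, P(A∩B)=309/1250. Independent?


P(A)×P(B) = 493/2500
P(A∩B) = 309/1250
Not equal → NOT independent

No, not independent


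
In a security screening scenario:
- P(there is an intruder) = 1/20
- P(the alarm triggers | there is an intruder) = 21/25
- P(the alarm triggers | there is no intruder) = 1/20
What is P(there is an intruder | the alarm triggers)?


Using Bayes' theorem:
P(A|B) = P(B|A)·P(A) / P(B)

P(the alarm triggers) = 21/25 × 1/20 + 1/20 × 19/20
= 21/500 + 19/400 = 179/2000

P(there is an intruder|the alarm triggers) = (21/500) / (179/2000) = 84/179

P(there is an intruder|the alarm triggers) = 84/179 ≈ 46.93%


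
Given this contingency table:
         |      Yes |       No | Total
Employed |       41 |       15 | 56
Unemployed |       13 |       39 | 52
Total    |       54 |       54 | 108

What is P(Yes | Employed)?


P(Yes | Employed) = 41/(41+15) = 41/56

P(Yes|Employed) = 41/56 ≈ 73.21%


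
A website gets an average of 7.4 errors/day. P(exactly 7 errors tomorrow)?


Poisson(λ=7.4): P(X=7) = e^(-λ)×λ^k/k!
= e^(-7.4) × 7.4^7 / 7!
≈ 0.0006112527611 × 1215128.0273 / 5040 ≈ 0.147371

P(X=7) ≈ 0.147371 ≈ 14.74%


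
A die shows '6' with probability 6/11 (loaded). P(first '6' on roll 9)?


Geometric: P(X=9) = (1-p)^(k-1)×p = (5/11)^8×6/11 = 2343750/2357947691

P(X=9) = 2343750/2357947691 ≈ 0.10%


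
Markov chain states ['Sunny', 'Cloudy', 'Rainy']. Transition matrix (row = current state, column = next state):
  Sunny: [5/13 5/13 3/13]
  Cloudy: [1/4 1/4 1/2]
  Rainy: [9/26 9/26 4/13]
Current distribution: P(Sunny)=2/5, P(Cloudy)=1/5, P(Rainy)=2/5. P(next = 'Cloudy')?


P(next=Cloudy) = Σᵢ P(now=i)×P(i→Cloudy)
= 2/5×5/13 + 1/5×1/4 + 2/5×9/26
= 2/13 + 1/20 + 9/65 = 89/260

P = 89/260 ≈ 0.3423


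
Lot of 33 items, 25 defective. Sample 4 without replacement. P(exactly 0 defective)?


Hypergeometric: C(25,0)×C(8,4)/C(33,4)
= 1×70/40920 = 7/4092

P(X=0) = 7/4092 ≈ 0.17%


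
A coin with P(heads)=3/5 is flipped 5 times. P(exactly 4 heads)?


Binomial: P(X=4) = C(5,4)×p^4×(1-p)^1
= 5 × 81/625 × 2/5 = 162/625

P(X=4) = 162/625 ≈ 25.92%


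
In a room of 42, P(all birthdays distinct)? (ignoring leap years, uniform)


P(all different) = Π(365-i)/365 for i=0..41
= (365/365)×(364/365)×...×(324/365)
= 0.085970

P ≈ 0.0860 ≈ 8.60%


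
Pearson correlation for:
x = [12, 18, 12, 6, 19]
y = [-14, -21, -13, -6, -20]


n=5, Σx=67, Σy=-74, Σxy=-1118, Σx²=1009, Σy²=1242
r = (5×(-1118) - 67×(-74))/√((5×1009 - 67²)(5×1242 - (-74)²))
= -632/√(556×734) = -632/√408104 ≈ -632/638.8302 ≈ -0.9893

r ≈ -0.9893


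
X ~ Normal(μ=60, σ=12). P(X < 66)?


z = (66-60)/12 = 0.5
P(Z < 0.5) = 0.6915

P(X < 66) ≈ 0.6915


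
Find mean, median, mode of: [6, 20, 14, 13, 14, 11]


Sorted: [6, 11, 13, 14, 14, 20]
Mean = 78/6 = 13
Median = 27/2
Freq: {6: 1, 20: 1, 14: 2, 13: 1, 11: 1}
Mode: [14]

Mean=13, Median=27/2, Mode=14


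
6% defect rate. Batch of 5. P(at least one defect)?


P(all good) = (47/50)^5 = 229345007/312500000
P(≥1 defect) = 83154993/312500000

P = 83154993/312500000 ≈ 26.61%


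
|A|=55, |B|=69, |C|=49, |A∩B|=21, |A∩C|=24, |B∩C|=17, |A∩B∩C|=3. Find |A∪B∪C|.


|A∪B∪C| = 55+69+49-21-24-17+3 = 114

|A∪B∪C| = 114


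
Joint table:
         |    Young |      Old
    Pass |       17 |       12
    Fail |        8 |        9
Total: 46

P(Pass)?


P(Pass) = (17+12)/46 = 29/46

P(Pass) = 29/46 ≈ 63.04%


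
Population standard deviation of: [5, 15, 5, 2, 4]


Mean = 31/5
  (5-31/5)²=36/25
  (15-31/5)²=1936/25
  (5-31/5)²=36/25
  (2-31/5)²=441/25
  (4-31/5)²=121/25
Σ(x-μ)² = 514/5
σ² = (514/5)/5 = 514/25

σ = √(514/25) ≈ 4.5343


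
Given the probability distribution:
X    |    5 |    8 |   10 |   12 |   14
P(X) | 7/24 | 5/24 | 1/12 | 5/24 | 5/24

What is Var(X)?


E[X] = 75/8
E[X²] = 2395/24
Var(X) = E[X²] - (E[X])² = 2395/24 - 5625/64 = 2285/192

Var(X) = 2285/192 ≈ 11.9010


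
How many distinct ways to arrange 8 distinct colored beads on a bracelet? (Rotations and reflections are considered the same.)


Free circular arrangements: rotations and reflections both identified.
(n-1)!/2 = 7!/2 = 5040/2 = 2520

2520


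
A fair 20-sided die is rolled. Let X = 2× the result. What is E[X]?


E[die] = (1+20)/2 = 21/2
E[X] = 2 × 21/2 = 21

E[X] = 21


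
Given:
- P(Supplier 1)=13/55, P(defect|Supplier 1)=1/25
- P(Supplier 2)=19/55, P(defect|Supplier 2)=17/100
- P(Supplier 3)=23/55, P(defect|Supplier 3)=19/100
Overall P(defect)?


P(B) = Σ P(B|Aᵢ)×P(Aᵢ)
  1/25×13/55 = 13/1375
  17/100×19/55 = 323/5500
  19/100×23/55 = 437/5500
Sum = 203/1375

P(defect) = 203/1375 ≈ 14.76%


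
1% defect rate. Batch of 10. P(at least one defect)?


P(all good) = (99/100)^10 = 90438207500880449001/100000000000000000000
P(≥1 defect) = 9561792499119550999/100000000000000000000

P = 9561792499119550999/100000000000000000000 ≈ 9.56%


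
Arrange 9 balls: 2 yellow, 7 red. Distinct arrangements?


9!/(2!×7!) = 36

36


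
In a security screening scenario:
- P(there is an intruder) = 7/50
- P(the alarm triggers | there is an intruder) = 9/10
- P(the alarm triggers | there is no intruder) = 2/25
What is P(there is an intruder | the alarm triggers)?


Using Bayes' theorem:
P(A|B) = P(B|A)·P(A) / P(B)

P(the alarm triggers) = 9/10 × 7/50 + 2/25 × 43/50
= 63/500 + 43/625 = 487/2500

P(there is an intruder|the alarm triggers) = (63/500) / (487/2500) = 315/487

P(there is an intruder|the alarm triggers) = 315/487 ≈ 64.68%


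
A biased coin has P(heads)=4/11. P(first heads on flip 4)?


Geometric: P(X=4) = (1-p)^(k-1)×p = (7/11)^3×4/11 = 1372/14641

P(X=4) = 1372/14641 ≈ 9.37%


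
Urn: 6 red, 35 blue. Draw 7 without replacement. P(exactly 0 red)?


Hypergeometric: C(6,0)×C(35,7)/C(41,7)
= 1×6724520/22481940 = 336226/1124097

P(X=0) = 336226/1124097 ≈ 29.91%


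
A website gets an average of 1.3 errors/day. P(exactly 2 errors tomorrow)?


Poisson(λ=1.3): P(X=2) = e^(-λ)×λ^k/k!
= e^(-1.3) × 1.3^2 / 2!
≈ 0.272531793 × 1.69 / 2 ≈ 0.230289

P(X=2) ≈ 0.230289 ≈ 23.03%


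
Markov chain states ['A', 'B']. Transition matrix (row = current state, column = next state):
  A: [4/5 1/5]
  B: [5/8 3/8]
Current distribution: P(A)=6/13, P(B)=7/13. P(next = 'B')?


P(next=B) = Σᵢ P(now=i)×P(i→B)
= 6/13×1/5 + 7/13×3/8
= 6/65 + 21/104 = 153/520

P = 153/520 ≈ 0.2942


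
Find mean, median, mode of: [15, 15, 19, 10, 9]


Sorted: [9, 10, 15, 15, 19]
Mean = 68/5
Median = 15
Freq: {15: 2, 19: 1, 10: 1, 9: 1}
Mode: [15]

Mean=68/5, Median=15, Mode=15


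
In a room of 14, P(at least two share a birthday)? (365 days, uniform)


P(all different) = Π(365-i)/365 for i=0..13
= 0.776897
P(match) = 1 - 0.776897 = 0.223103

P ≈ 0.2231 ≈ 22.31%


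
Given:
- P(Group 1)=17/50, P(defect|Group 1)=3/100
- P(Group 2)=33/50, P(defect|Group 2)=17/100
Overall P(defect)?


P(B) = Σ P(B|Aᵢ)×P(Aᵢ)
  3/100×17/50 = 51/5000
  17/100×33/50 = 561/5000
Sum = 153/1250

P(defect) = 153/1250 ≈ 12.24%


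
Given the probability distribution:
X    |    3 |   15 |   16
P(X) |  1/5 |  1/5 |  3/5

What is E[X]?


E[X] = Σ x·P(X=x)
= (3)×(1/5) + (15)×(1/5) + (16)×(3/5)
= 66/5

E[X] = 66/5


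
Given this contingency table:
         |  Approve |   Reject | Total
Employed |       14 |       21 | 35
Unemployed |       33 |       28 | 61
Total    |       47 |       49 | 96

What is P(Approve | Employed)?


P(Approve | Employed) = 14/(14+21) = 14/35 = 2/5

P(Approve|Employed) = 2/5 ≈ 40.00%


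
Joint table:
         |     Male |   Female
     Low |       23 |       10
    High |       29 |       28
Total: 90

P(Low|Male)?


P(Low|Male) = 23/(23+29) = 23/52

P = 23/52 ≈ 44.23%


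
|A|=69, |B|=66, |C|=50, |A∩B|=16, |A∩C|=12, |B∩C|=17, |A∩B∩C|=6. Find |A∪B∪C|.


|A∪B∪C| = 69+66+50-16-12-17+6 = 146

|A∪B∪C| = 146


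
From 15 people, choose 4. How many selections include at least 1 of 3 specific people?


Complement: C(15,4) - C(12,4) = 1365 - 495 = 870

870


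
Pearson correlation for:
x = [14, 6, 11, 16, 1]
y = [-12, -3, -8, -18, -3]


n=5, Σx=48, Σy=-44, Σxy=-565, Σx²=610, Σy²=550
r = (5×(-565) - 48×(-44))/√((5×610 - 48²)(5×550 - (-44)²))
= -713/√(746×814) = -713/√607244 ≈ -713/779.2586 ≈ -0.9150

r ≈ -0.9150


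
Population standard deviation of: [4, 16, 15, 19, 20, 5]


Mean = 79/6
  (4-79/6)²=3025/36
  (16-79/6)²=289/36
  (15-79/6)²=121/36
  (19-79/6)²=1225/36
  (20-79/6)²=1681/36
  (5-79/6)²=2401/36
Σ(x-μ)² = 1457/6
σ² = (1457/6)/6 = 1457/36

σ = √(1457/36) ≈ 6.3618


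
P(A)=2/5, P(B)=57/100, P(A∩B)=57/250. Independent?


P(A)×P(B) = 57/250
P(A∩B) = 57/250
Equal ✓ → Independent

Yes, independent


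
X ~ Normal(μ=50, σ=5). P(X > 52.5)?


z = (52.5-50)/5 = 0.5
P(X > 52.5) = 1 - P(Z ≤ 0.5) = 1 - 0.6915 = 0.3085

P(X > 52.5) ≈ 0.3085


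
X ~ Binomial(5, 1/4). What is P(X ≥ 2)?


P(X ≥ 2) = Σ P(X=i) for i=2..5
P(X=2) = 135/512
P(X=3) = 45/512
P(X=4) = 15/1024
P(X=5) = 1/1024
Sum = 47/128

P(X ≥ 2) = 47/128 ≈ 36.72%


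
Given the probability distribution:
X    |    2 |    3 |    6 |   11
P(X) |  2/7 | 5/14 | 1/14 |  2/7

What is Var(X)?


E[X] = 73/14
E[X²] = 83/2
Var(X) = E[X²] - (E[X])² = 83/2 - 5329/196 = 2805/196

Var(X) = 2805/196 ≈ 14.3112


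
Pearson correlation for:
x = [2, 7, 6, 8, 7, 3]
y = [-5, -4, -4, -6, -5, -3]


n=6, Σx=33, Σy=-27, Σxy=-154, Σx²=211, Σy²=127
r = (6×(-154) - 33×(-27))/√((6×211 - 33²)(6×127 - (-27)²))
= -33/√(177×33) = -33/√5841 ≈ -33/76.4264 ≈ -0.4318

r ≈ -0.4318


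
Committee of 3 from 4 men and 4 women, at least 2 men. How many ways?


Count by #men:
  2M,1W: C(4,2)×C(4,1)=24
  3M,0W: C(4,3)×C(4,0)=4
Total = 28

28


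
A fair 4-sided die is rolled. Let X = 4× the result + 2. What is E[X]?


E[die] = (1+4)/2 = 5/2
E[X] = 4×5/2 + 2 = 12

E[X] = 12


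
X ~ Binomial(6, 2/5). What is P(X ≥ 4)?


P(X ≥ 4) = Σ P(X=i) for i=4..6
P(X=4) = 432/3125
P(X=5) = 576/15625
P(X=6) = 64/15625
Sum = 112/625

P(X ≥ 4) = 112/625 ≈ 17.92%


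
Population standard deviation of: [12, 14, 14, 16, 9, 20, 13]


Mean = 98/7 = 14
  (12-14)²=4
  (14-14)²=0
  (14-14)²=0
  (16-14)²=4
  (9-14)²=25
  (20-14)²=36
  (13-14)²=1
Σ(x-μ)² = 70
σ² = 70/7 = 10

σ = √(10) ≈ 3.1623


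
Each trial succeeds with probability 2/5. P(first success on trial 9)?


Geometric: P(X=9) = (1-p)^(k-1)×p = (3/5)^8×2/5 = 13122/1953125

P(X=9) = 13122/1953125 ≈ 0.67%


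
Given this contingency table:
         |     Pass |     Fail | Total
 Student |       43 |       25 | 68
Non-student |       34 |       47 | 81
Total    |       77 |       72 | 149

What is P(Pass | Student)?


P(Pass | Student) = 43/(43+25) = 43/68

P(Pass|Student) = 43/68 ≈ 63.24%


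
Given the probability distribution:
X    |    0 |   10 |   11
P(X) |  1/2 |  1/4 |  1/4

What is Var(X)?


E[X] = 21/4
E[X²] = 221/4
Var(X) = E[X²] - (E[X])² = 221/4 - 441/16 = 443/16

Var(X) = 443/16 ≈ 27.6875


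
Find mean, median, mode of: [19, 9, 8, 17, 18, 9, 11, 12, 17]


Sorted: [8, 9, 9, 11, 12, 17, 17, 18, 19]
Mean = 120/9 = 40/3
Median = 12
Freq: {19: 1, 9: 2, 8: 1, 17: 2, 18: 1, 11: 1, 12: 1}
Mode: [9, 17]

Mean=40/3, Median=12, Mode=[9, 17]


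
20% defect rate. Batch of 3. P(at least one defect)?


P(all good) = (4/5)^3 = 64/125
P(≥1 defect) = 61/125

P = 61/125 ≈ 48.80%


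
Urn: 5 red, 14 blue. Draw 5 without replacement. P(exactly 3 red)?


Hypergeometric: C(5,3)×C(14,2)/C(19,5)
= 10×91/11628 = 455/5814

P(X=3) = 455/5814 ≈ 7.83%


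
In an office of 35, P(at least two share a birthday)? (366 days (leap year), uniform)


P(all different) = Π(366-i)/366 for i=0..34
= 0.186502
P(match) = 1 - 0.186502 = 0.813498

P ≈ 0.8135 ≈ 81.35%


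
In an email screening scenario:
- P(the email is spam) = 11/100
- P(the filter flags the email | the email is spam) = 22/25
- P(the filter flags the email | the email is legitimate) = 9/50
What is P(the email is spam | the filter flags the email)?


Using Bayes' theorem:
P(A|B) = P(B|A)·P(A) / P(B)

P(the filter flags the email) = 22/25 × 11/100 + 9/50 × 89/100
= 121/1250 + 801/5000 = 257/1000

P(the email is spam|the filter flags the email) = (121/1250) / (257/1000) = 484/1285

P(the email is spam|the filter flags the email) = 484/1285 ≈ 37.67%


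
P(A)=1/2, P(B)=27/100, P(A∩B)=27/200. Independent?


P(A)×P(B) = 27/200
P(A∩B) = 27/200
Equal ✓ → Independent

Yes, independent


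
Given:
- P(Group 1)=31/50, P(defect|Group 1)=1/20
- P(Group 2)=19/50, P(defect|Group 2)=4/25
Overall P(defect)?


P(B) = Σ P(B|Aᵢ)×P(Aᵢ)
  1/20×31/50 = 31/1000
  4/25×19/50 = 38/625
Sum = 459/5000

P(defect) = 459/5000 ≈ 9.18%


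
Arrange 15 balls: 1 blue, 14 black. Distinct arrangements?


15!/(1!×14!) = 15

15


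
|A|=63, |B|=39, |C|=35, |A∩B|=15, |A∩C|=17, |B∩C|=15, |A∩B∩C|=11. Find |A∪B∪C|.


|A∪B∪C| = 63+39+35-15-17-15+11 = 101

|A∪B∪C| = 101


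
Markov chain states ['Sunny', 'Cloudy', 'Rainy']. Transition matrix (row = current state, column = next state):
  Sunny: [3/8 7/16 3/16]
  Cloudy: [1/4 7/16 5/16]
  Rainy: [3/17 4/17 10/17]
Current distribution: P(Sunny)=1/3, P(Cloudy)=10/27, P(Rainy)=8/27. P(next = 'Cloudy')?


P(next=Cloudy) = Σᵢ P(now=i)×P(i→Cloudy)
= 1/3×7/16 + 10/27×7/16 + 8/27×4/17
= 7/48 + 35/216 + 32/459 = 2773/7344

P = 2773/7344 ≈ 0.3776


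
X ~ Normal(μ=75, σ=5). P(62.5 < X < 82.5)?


z₁=(62.5-75)/5=-2.5, z₂=(82.5-75)/5=1.5
P = Φ(1.5) - Φ(-2.5) = 0.933193 - 0.006210 = 0.926983 ≈ 0.9270

P(62.5 < X < 82.5) ≈ 0.9270


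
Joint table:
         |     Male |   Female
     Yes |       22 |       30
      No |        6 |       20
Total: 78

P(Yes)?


P(Yes) = (22+30)/78 = 52/78 = 2/3

P(Yes) = 2/3 ≈ 66.67%


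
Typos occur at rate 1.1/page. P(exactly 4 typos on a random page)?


Poisson(λ=1.1): P(X=4) = e^(-λ)×λ^k/k!
= e^(-1.1) × 1.1^4 / 4!
≈ 0.3328710837 × 1.4641 / 24 ≈ 0.020307

P(X=4) ≈ 0.020307 ≈ 2.03%


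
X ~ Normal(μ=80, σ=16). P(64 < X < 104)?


z₁=(64-80)/16=-1.0, z₂=(104-80)/16=1.5
P = Φ(1.5) - Φ(-1.0) = 0.933193 - 0.158655 = 0.774538 ≈ 0.7745

P(64 < X < 104) ≈ 0.7745


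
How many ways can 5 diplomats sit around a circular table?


Circular arrangements of 5 distinct objects: fix one position to break rotational symmetry.
(n-1)! = 4! = 24

24


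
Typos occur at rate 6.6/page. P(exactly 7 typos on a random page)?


Poisson(λ=6.6): P(X=7) = e^(-λ)×λ^k/k!
= e^(-6.6) × 6.6^7 / 7!
≈ 0.001360368038 × 545516.070106 / 5040 ≈ 0.147243

P(X=7) ≈ 0.147243 ≈ 14.72%
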